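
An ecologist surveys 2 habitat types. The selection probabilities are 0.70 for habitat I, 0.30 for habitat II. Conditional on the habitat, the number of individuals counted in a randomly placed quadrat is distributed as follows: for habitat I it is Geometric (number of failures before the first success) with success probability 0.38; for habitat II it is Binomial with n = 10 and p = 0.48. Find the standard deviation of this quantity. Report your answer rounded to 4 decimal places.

2.4213

Per component, I: μ=1.63158, E[X²]=6.95568; II: μ=4.8, E[X²]=25.536.
E[X] = 0.7·1.63158 + 0.3·4.8 = 2.58211.
E[X²] = 0.7·6.95568 + 0.3·25.536 = 12.5298.
Var(X) = E[X²] − (E[X])² = 12.5298 − 6.66727 = 5.86251.
SD(X) = √5.86251 = 2.42126.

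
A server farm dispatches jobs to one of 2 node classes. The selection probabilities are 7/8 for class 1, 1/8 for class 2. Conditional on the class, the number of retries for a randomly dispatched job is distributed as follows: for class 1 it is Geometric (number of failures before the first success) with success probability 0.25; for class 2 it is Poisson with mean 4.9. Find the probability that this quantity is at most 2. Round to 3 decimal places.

Conditional on each class, P(X ≤ 2): 1: 0.578125; 2: 0.133331.
By total probability, P(X ≤ 2) = 0.875·0.578125 + 0.125·0.133331 = 0.522526.

0.523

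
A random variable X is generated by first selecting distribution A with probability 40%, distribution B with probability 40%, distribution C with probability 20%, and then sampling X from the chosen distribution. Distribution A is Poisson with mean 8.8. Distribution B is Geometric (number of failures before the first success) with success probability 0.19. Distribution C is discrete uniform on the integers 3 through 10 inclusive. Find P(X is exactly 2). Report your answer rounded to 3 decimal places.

0.052

Conditional on each component, P(X = 2): A: 0.00583638; B: 0.124659; C: 0.
By total probability, P(X = 2) = 0.4·0.00583638 + 0.4·0.124659 + 0.2·0 = 0.0521982.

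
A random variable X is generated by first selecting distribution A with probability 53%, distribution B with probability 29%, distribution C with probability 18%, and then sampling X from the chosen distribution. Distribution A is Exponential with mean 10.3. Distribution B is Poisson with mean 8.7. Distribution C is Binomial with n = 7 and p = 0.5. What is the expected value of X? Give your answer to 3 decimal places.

8.612

Component means — A: 10.3; B: 8.7; C: 3.5.
E[X] = 0.53·10.3 + 0.29·8.7 + 0.18·3.5 = 8.612.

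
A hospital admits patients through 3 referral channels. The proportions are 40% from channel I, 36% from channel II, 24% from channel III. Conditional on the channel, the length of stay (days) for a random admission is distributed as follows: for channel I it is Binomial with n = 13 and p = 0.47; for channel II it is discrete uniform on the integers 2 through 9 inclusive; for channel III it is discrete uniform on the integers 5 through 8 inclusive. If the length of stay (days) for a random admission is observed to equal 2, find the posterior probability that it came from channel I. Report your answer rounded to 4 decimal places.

Likelihoods P(X=2 | ·): I: 0.0159707; II: 0.125; III: 0.
Posterior ∝ prior × likelihood. Numerator for I: 0.4·0.0159707 = 0.00638829.
Normalizing constant: 0.4·0.0159707 + 0.36·0.125 + 0.24·0 = 0.0513883.
P(I | observation) = 0.00638829 / 0.0513883 = 0.124314.

0.1243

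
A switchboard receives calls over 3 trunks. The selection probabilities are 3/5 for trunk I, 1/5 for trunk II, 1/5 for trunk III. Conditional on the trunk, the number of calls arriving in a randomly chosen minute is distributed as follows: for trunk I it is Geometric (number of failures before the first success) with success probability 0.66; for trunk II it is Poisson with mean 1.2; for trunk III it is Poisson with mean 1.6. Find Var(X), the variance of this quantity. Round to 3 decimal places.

1.232

Per component, I: μ=0.515152, E[X²]=1.04591; II: μ=1.2, E[X²]=2.64; III: μ=1.6, E[X²]=4.16.
E[X] = 0.6·0.515152 + 0.2·1.2 + 0.2·1.6 = 0.869091.
E[X²] = 0.6·1.04591 + 0.2·2.64 + 0.2·4.16 = 1.98755.
Var(X) = E[X²] − (E[X])² = 1.98755 − 0.755319 = 1.23223.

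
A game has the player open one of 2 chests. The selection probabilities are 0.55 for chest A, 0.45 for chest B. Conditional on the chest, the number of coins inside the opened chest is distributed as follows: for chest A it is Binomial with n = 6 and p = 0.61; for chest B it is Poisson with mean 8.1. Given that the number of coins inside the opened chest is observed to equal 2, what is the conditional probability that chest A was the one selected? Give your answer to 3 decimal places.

Likelihoods P(X=2 | ·): A: 0.129125; B: 0.0099576.
Posterior ∝ prior × likelihood. Numerator for A: 0.55·0.129125 = 0.0710186.
Normalizing constant: 0.55·0.129125 + 0.45·0.0099576 = 0.0754995.
P(A | observation) = 0.0710186 / 0.0754995 = 0.94065.

0.941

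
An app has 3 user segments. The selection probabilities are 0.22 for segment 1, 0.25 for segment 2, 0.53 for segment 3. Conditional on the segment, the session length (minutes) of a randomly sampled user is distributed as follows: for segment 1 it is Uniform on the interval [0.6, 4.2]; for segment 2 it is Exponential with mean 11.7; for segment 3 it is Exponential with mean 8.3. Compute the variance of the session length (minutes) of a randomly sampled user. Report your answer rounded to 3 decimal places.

Per component, 1: μ=2.4, E[X²]=6.84; 2: μ=11.7, E[X²]=273.78; 3: μ=8.3, E[X²]=137.78.
E[X] = 0.22·2.4 + 0.25·11.7 + 0.53·8.3 = 7.852.
E[X²] = 0.22·6.84 + 0.25·273.78 + 0.53·137.78 = 142.973.
Var(X) = E[X²] − (E[X])² = 142.973 − 61.6539 = 81.3193.

81.319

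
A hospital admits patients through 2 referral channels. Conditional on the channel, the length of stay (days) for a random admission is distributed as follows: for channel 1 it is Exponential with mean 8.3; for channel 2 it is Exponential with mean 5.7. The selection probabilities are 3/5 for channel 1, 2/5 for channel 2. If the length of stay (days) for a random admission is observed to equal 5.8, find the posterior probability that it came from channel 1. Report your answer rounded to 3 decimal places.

Likelihoods f(5.8 | ·): 1: 0.0599017; 2: 0.0634178.
Posterior ∝ prior × likelihood. Numerator for 1: 0.6·0.0599017 = 0.035941.
Normalizing constant: 0.6·0.0599017 + 0.4·0.0634178 = 0.0613081.
P(1 | observation) = 0.035941 / 0.0613081 = 0.586235.

0.586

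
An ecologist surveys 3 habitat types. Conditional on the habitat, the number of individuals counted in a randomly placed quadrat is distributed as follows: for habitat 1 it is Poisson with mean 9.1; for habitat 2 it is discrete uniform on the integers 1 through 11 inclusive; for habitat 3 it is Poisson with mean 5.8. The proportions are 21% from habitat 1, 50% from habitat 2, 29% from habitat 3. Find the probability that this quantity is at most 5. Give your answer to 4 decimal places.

0.3890

Conditional on each habitat, P(X ≤ 5): 1: 0.109751; 2: 0.454545; 3: 0.478315.
By total probability, P(X ≤ 5) = 0.21·0.109751 + 0.5·0.454545 + 0.29·0.478315 = 0.389032.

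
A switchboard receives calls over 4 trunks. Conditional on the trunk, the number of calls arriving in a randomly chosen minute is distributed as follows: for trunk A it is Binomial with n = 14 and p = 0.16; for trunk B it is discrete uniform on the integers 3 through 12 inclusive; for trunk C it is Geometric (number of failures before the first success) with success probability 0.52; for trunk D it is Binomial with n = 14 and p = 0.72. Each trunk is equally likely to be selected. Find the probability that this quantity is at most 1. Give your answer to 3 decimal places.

0.272

Conditional on each trunk, P(X ≤ 1): A: 0.319287; B: 0; C: 0.7696; D: 6.73619e-07.
By total probability, P(X ≤ 1) = 0.25·0.319287 + 0.25·0 + 0.25·0.7696 + 0.25·6.73619e-07 = 0.272222.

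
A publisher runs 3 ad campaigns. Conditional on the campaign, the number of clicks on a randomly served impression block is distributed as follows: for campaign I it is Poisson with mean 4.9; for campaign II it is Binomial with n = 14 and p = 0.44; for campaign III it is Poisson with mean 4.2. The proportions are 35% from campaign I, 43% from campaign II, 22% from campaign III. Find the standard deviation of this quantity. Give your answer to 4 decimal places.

Per component, I: μ=4.9, E[X²]=28.91; II: μ=6.16, E[X²]=41.3952; III: μ=4.2, E[X²]=21.84.
E[X] = 0.35·4.9 + 0.43·6.16 + 0.22·4.2 = 5.2878.
E[X²] = 0.35·28.91 + 0.43·41.3952 + 0.22·21.84 = 32.7232.
Var(X) = E[X²] − (E[X])² = 32.7232 − 27.9608 = 4.76241.
SD(X) = √4.76241 = 2.18229.

2.1823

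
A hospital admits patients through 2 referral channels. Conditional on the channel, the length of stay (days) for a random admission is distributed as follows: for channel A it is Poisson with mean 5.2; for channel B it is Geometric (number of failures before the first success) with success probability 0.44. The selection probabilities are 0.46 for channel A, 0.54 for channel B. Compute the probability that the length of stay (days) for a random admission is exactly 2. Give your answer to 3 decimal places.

Conditional on each channel, P(X = 2): A: 0.074584; B: 0.137984.
By total probability, P(X = 2) = 0.46·0.074584 + 0.54·0.137984 = 0.10882.

0.109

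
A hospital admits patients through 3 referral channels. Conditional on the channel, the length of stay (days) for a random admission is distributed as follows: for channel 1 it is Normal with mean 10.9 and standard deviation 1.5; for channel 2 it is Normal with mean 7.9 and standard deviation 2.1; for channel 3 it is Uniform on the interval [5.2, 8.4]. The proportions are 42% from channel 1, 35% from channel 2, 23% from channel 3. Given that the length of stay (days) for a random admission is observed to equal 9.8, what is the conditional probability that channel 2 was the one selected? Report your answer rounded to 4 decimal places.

Likelihoods f(9.8 | ·): 1: 0.203255; 2: 0.126164; 3: 0.
Posterior ∝ prior × likelihood. Numerator for 2: 0.35·0.126164 = 0.0441574.
Normalizing constant: 0.42·0.203255 + 0.35·0.126164 + 0.23·0 = 0.129525.
P(2 | observation) = 0.0441574 / 0.129525 = 0.340919.

0.3409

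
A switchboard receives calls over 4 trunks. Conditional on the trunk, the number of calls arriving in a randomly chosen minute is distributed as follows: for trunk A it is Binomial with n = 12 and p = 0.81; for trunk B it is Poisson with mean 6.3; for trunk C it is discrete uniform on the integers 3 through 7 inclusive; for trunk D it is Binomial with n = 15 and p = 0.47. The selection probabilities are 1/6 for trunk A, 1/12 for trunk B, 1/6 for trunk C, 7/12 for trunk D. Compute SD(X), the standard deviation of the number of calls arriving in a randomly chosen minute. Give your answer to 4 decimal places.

Per component, A: μ=9.72, E[X²]=96.3252; B: μ=6.3, E[X²]=45.99; C: μ=5, E[X²]=27; D: μ=7.05, E[X²]=53.439.
E[X] = 0.166667·9.72 + 0.0833333·6.3 + 0.166667·5 + 0.583333·7.05 = 7.09083.
E[X²] = 0.166667·96.3252 + 0.0833333·45.99 + 0.166667·27 + 0.583333·53.439 = 55.5594.
Var(X) = E[X²] − (E[X])² = 55.5594 − 50.2799 = 5.27953.
SD(X) = √5.27953 = 2.29772.

2.2977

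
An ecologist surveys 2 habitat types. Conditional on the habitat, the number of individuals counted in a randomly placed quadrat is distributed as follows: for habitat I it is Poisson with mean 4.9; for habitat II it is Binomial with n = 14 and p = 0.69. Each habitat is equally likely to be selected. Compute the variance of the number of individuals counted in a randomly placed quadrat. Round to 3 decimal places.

Per component, I: μ=4.9, E[X²]=28.91; II: μ=9.66, E[X²]=96.3102.
E[X] = 0.5·4.9 + 0.5·9.66 = 7.28.
E[X²] = 0.5·28.91 + 0.5·96.3102 = 62.6101.
Var(X) = E[X²] − (E[X])² = 62.6101 − 52.9984 = 9.6117.

9.612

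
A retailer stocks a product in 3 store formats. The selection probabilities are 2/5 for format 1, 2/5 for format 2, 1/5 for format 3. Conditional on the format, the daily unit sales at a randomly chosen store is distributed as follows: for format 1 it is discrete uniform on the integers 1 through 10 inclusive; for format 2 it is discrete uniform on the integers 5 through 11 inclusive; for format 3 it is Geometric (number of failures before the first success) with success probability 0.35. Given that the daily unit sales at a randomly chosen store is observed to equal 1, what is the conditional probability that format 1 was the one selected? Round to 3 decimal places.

Likelihoods P(X=1 | ·): 1: 0.1; 2: 0; 3: 0.2275.
Posterior ∝ prior × likelihood. Numerator for 1: 0.4·0.1 = 0.04.
Normalizing constant: 0.4·0.1 + 0.4·0 + 0.2·0.2275 = 0.0855.
P(1 | observation) = 0.04 / 0.0855 = 0.467836.

0.468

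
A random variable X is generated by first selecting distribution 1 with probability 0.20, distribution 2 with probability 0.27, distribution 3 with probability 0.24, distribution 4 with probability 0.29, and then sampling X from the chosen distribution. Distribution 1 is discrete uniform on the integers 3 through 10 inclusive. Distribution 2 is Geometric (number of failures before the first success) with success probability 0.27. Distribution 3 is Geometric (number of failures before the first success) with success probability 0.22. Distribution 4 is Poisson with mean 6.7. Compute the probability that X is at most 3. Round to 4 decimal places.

0.3981

Conditional on each component, P(X ≤ 3): 1: 0.125; 2: 0.716018; 3: 0.629849; 4: 0.098808.
By total probability, P(X ≤ 3) = 0.2·0.125 + 0.27·0.716018 + 0.24·0.629849 + 0.29·0.098808 = 0.398143.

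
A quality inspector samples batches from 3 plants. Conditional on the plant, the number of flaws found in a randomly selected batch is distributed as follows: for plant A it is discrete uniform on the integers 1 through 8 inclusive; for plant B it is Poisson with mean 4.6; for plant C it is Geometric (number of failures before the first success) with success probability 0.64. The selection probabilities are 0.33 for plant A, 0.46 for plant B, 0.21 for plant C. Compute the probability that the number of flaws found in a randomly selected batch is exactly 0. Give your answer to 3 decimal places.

0.139

Conditional on each plant, P(X = 0): A: 0; B: 0.0100518; C: 0.64.
By total probability, P(X = 0) = 0.33·0 + 0.46·0.0100518 + 0.21·0.64 = 0.139024.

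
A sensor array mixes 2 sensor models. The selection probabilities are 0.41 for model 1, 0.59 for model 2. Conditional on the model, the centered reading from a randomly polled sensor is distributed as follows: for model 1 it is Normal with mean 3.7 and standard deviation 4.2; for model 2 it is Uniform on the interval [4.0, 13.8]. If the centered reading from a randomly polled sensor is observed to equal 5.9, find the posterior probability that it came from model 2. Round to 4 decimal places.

0.6394

Likelihoods f(5.9 | ·): 1: 0.0828096; 2: 0.102041.
Posterior ∝ prior × likelihood. Numerator for 2: 0.59·0.102041 = 0.0602041.
Normalizing constant: 0.41·0.0828096 + 0.59·0.102041 = 0.094156.
P(2 | observation) = 0.0602041 / 0.094156 = 0.639408.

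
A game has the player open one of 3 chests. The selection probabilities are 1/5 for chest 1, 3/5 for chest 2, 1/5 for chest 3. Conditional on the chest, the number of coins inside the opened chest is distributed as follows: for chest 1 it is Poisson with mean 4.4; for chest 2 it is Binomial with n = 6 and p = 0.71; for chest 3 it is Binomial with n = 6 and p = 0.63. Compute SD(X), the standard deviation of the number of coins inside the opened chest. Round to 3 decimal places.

Per component, 1: μ=4.4, E[X²]=23.76; 2: μ=4.26, E[X²]=19.383; 3: μ=3.78, E[X²]=15.687.
E[X] = 0.2·4.4 + 0.6·4.26 + 0.2·3.78 = 4.192.
E[X²] = 0.2·23.76 + 0.6·19.383 + 0.2·15.687 = 19.5192.
Var(X) = E[X²] − (E[X])² = 19.5192 − 17.5729 = 1.94634.
SD(X) = √1.94634 = 1.39511.

1.395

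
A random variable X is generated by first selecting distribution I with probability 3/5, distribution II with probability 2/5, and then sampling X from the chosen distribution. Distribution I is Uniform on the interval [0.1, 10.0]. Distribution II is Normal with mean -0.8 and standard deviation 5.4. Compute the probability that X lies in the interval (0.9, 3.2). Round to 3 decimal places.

0.198

Conditional on each component, P(0.9 < X < 3.2): I: 0.232323; II: 0.147026.
By total probability, P(0.9 < X < 3.2) = 0.6·0.232323 + 0.4·0.147026 = 0.198204.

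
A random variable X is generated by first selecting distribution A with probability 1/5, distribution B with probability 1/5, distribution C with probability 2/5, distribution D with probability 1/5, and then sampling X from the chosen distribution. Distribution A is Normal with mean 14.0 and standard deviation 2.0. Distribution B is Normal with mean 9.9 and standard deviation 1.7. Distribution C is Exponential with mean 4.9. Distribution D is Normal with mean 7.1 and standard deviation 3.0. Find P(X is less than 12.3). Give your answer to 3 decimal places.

0.783

Conditional on each component, P(X < 12.3): A: 0.197663; B: 0.92099; C: 0.918748; D: 0.958482.
By total probability, P(X < 12.3) = 0.2·0.197663 + 0.2·0.92099 + 0.4·0.918748 + 0.2·0.958482 = 0.782926.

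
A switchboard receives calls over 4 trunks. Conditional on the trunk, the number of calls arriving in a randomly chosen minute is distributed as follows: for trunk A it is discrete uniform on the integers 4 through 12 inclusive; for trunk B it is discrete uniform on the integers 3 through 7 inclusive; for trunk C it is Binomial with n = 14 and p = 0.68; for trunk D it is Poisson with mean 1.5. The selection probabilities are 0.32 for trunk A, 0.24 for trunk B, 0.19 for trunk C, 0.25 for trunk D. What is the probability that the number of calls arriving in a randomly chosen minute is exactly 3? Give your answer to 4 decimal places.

0.0795

Conditional on each trunk, P(X = 3): A: 0; B: 0.2; C: 0.000412361; D: 0.125511.
By total probability, P(X = 3) = 0.32·0 + 0.24·0.2 + 0.19·0.000412361 + 0.25·0.125511 = 0.079456.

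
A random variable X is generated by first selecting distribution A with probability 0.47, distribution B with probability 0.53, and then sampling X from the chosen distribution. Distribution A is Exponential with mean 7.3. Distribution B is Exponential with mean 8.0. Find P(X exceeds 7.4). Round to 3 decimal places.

Conditional on each component, P(X > 7.4): A: 0.362874; B: 0.396531.
By total probability, P(X > 7.4) = 0.47·0.362874 + 0.53·0.396531 = 0.380713.

0.381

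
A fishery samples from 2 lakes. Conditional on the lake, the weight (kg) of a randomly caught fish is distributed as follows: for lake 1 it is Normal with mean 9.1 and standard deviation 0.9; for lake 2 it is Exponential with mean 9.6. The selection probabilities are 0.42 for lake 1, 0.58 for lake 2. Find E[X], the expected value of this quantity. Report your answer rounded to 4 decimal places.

9.3900

Component means — 1: 9.1; 2: 9.6.
E[X] = 0.42·9.1 + 0.58·9.6 = 9.39.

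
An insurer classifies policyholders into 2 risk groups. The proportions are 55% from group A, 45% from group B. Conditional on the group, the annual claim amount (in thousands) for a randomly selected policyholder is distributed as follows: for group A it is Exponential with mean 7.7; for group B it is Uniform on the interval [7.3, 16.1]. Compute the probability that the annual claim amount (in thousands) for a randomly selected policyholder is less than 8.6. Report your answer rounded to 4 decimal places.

Conditional on each group, P(X < 8.6): A: 0.672702; B: 0.147727.
By total probability, P(X < 8.6) = 0.55·0.672702 + 0.45·0.147727 = 0.436463.

0.4365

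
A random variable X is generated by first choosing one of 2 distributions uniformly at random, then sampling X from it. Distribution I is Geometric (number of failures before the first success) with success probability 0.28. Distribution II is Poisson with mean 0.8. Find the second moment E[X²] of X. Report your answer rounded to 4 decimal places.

For each component E[X²] = Var + (mean)², giving I: 15.7959; II: 1.44.
Overall E[X²] = 0.5·15.7959 + 0.5·1.44 = 8.61796.

8.6180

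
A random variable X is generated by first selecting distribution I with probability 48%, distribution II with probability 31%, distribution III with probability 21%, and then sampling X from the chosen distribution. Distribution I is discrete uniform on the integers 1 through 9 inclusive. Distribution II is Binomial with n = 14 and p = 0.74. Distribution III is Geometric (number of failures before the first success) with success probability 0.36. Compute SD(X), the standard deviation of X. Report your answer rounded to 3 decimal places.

3.897

Per component, I: μ=5, E[X²]=31.6667; II: μ=10.36, E[X²]=110.023; III: μ=1.77778, E[X²]=8.09877.
E[X] = 0.48·5 + 0.31·10.36 + 0.21·1.77778 = 5.98493.
E[X²] = 0.48·31.6667 + 0.31·110.023 + 0.21·8.09877 = 51.0079.
Var(X) = E[X²] − (E[X])² = 51.0079 − 35.8194 = 15.1885.
SD(X) = √15.1885 = 3.89724.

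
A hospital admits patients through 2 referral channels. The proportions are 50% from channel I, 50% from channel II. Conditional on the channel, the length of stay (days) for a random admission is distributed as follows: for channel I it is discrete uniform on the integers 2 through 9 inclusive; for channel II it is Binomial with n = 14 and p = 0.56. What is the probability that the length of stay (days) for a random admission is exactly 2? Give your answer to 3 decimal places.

Conditional on each channel, P(X = 2): I: 0.125; II: 0.00150262.
By total probability, P(X = 2) = 0.5·0.125 + 0.5·0.00150262 = 0.0632513.

0.063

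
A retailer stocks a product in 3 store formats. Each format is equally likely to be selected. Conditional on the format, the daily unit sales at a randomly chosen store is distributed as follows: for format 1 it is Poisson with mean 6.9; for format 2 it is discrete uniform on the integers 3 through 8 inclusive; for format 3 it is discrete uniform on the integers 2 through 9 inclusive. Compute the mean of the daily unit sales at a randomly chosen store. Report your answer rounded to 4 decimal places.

Component means — 1: 6.9; 2: 5.5; 3: 5.5.
E[X] = 0.333333·6.9 + 0.333333·5.5 + 0.333333·5.5 = 5.96667.

5.9667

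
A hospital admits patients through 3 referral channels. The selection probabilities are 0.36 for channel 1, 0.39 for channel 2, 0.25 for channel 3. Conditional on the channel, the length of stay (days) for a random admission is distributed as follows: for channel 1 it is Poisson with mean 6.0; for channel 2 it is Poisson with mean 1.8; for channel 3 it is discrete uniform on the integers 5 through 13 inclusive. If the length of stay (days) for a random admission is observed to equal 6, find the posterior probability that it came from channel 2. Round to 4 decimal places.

0.0344

Likelihoods P(X=6 | ·): 1: 0.160623; 2: 0.00780859; 3: 0.111111.
Posterior ∝ prior × likelihood. Numerator for 2: 0.39·0.00780859 = 0.00304535.
Normalizing constant: 0.36·0.160623 + 0.39·0.00780859 + 0.25·0.111111 = 0.0886475.
P(2 | observation) = 0.00304535 / 0.0886475 = 0.0343535.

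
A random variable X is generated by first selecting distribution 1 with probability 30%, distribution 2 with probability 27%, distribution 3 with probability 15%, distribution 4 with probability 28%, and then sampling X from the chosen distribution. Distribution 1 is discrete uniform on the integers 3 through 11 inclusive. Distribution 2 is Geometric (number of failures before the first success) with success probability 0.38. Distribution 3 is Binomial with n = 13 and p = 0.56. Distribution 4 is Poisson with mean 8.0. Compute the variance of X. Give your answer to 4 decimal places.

Per component, 1: μ=7, E[X²]=55.6667; 2: μ=1.63158, E[X²]=6.95568; 3: μ=7.28, E[X²]=56.2016; 4: μ=8, E[X²]=72.
E[X] = 0.3·7 + 0.27·1.63158 + 0.15·7.28 + 0.28·8 = 5.87253.
E[X²] = 0.3·55.6667 + 0.27·6.95568 + 0.15·56.2016 + 0.28·72 = 47.1683.
Var(X) = E[X²] − (E[X])² = 47.1683 − 34.4866 = 12.6817.

12.6817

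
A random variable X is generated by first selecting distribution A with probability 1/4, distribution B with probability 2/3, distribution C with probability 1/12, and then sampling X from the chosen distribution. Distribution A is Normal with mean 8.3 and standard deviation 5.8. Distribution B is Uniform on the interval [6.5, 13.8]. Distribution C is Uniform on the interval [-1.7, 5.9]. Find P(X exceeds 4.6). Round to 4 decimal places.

Conditional on each component, P(X > 4.6): A: 0.738241; B: 1; C: 0.171053.
By total probability, P(X > 4.6) = 0.25·0.738241 + 0.666667·1 + 0.0833333·0.171053 = 0.865481.

0.8655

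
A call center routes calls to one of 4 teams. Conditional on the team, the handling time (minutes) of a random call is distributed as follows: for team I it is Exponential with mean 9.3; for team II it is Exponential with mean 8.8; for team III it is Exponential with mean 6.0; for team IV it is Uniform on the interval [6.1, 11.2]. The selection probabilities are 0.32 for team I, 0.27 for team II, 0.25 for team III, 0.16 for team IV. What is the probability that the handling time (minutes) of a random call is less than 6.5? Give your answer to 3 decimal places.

Conditional on each team, P(X < 6.5): I: 0.50288; II: 0.522235; III: 0.661535; IV: 0.0784314.
By total probability, P(X < 6.5) = 0.32·0.50288 + 0.27·0.522235 + 0.25·0.661535 + 0.16·0.0784314 = 0.479858.

0.480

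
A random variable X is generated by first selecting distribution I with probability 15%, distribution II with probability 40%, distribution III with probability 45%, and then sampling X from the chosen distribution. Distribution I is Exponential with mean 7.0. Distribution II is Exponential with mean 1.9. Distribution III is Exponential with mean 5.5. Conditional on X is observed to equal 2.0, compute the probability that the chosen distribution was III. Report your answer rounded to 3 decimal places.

Likelihoods f(2.0 | ·): I: 0.107354; II: 0.183694; III: 0.12639.
Posterior ∝ prior × likelihood. Numerator for III: 0.45·0.12639 = 0.0568754.
Normalizing constant: 0.15·0.107354 + 0.4·0.183694 + 0.45·0.12639 = 0.146456.
P(III | observation) = 0.0568754 / 0.146456 = 0.388345.

0.388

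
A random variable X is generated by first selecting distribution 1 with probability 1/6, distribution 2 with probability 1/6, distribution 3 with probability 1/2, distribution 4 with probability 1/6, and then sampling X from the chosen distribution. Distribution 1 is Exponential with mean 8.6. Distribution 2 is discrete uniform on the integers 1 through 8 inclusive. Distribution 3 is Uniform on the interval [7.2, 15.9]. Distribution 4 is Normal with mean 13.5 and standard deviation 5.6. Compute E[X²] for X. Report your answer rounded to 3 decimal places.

For each component E[X²] = Var + (mean)², giving 1: 147.92; 2: 25.5; 3: 139.71; 4: 213.61.
Overall E[X²] = 0.166667·147.92 + 0.166667·25.5 + 0.5·139.71 + 0.166667·213.61 = 134.36.

134.360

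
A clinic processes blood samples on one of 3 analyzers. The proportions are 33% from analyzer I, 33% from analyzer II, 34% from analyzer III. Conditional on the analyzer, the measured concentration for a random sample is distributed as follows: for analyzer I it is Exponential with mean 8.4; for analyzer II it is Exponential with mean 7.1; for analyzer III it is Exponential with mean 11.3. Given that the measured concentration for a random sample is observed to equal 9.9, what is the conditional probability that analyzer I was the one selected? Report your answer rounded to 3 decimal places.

0.334

Likelihoods f(9.9 | ·): I: 0.0366331; II: 0.0349282; III: 0.0368497.
Posterior ∝ prior × likelihood. Numerator for I: 0.33·0.0366331 = 0.0120889.
Normalizing constant: 0.33·0.0366331 + 0.33·0.0349282 + 0.34·0.0368497 = 0.0361441.
P(I | observation) = 0.0120889 / 0.0361441 = 0.334465.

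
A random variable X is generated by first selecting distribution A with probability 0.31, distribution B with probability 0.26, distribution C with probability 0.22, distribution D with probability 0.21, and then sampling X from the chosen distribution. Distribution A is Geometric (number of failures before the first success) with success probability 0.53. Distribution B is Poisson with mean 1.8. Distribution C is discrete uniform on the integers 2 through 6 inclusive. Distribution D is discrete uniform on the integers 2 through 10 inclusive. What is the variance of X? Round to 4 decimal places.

6.6817

Per component, A: μ=0.886792, E[X²]=2.45959; B: μ=1.8, E[X²]=5.04; C: μ=4, E[X²]=18; D: μ=6, E[X²]=42.6667.
E[X] = 0.31·0.886792 + 0.26·1.8 + 0.22·4 + 0.21·6 = 2.88291.
E[X²] = 0.31·2.45959 + 0.26·5.04 + 0.22·18 + 0.21·42.6667 = 14.9929.
Var(X) = E[X²] − (E[X])² = 14.9929 − 8.31115 = 6.68173.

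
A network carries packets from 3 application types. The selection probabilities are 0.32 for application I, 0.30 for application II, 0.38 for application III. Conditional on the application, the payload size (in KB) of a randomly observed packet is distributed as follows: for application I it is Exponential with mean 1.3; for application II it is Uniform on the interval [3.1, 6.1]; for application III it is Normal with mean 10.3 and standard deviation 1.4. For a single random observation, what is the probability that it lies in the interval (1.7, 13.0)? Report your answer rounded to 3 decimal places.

Conditional on each application, P(1.7 < X < 13.0): I: 0.270398; II: 1; III: 0.973108.
By total probability, P(1.7 < X < 13.0) = 0.32·0.270398 + 0.3·1 + 0.38·0.973108 = 0.756308.

0.756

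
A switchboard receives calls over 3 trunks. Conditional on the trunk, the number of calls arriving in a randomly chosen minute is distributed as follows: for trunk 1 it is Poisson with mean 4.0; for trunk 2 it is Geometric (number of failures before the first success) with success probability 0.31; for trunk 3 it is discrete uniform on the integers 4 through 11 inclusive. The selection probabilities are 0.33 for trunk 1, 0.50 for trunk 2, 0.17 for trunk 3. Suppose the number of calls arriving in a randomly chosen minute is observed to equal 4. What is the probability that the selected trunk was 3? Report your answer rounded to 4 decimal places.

Likelihoods P(X=4 | ·): 1: 0.195367; 2: 0.0702681; 3: 0.125.
Posterior ∝ prior × likelihood. Numerator for 3: 0.17·0.125 = 0.02125.
Normalizing constant: 0.33·0.195367 + 0.5·0.0702681 + 0.17·0.125 = 0.120855.
P(3 | observation) = 0.02125 / 0.120855 = 0.17583.

0.1758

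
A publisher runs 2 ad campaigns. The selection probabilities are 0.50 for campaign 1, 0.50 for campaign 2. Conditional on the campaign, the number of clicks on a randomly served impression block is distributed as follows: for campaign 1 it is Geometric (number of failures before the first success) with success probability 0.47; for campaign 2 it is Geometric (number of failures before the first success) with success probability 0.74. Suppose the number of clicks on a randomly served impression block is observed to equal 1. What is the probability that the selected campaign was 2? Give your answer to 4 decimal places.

0.4358

Likelihoods P(X=1 | ·): 1: 0.2491; 2: 0.1924.
Posterior ∝ prior × likelihood. Numerator for 2: 0.5·0.1924 = 0.0962.
Normalizing constant: 0.5·0.2491 + 0.5·0.1924 = 0.22075.
P(2 | observation) = 0.0962 / 0.22075 = 0.435787.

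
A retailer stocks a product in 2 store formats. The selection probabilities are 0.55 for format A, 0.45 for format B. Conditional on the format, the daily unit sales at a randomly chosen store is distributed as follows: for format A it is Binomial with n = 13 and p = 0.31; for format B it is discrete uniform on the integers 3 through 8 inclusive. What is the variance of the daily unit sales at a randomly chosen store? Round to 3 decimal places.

Per component, A: μ=4.03, E[X²]=19.0216; B: μ=5.5, E[X²]=33.1667.
E[X] = 0.55·4.03 + 0.45·5.5 = 4.6915.
E[X²] = 0.55·19.0216 + 0.45·33.1667 = 25.3869.
Var(X) = E[X²] − (E[X])² = 25.3869 − 22.0102 = 3.37671.

3.377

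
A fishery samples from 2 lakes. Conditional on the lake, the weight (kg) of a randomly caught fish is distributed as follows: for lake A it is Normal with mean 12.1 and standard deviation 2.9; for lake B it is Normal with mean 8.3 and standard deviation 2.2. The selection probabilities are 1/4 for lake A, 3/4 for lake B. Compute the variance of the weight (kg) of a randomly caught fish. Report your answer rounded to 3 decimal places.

Per component, A: μ=12.1, E[X²]=154.82; B: μ=8.3, E[X²]=73.73.
E[X] = 0.25·12.1 + 0.75·8.3 = 9.25.
E[X²] = 0.25·154.82 + 0.75·73.73 = 94.0025.
Var(X) = E[X²] − (E[X])² = 94.0025 − 85.5625 = 8.44.

8.440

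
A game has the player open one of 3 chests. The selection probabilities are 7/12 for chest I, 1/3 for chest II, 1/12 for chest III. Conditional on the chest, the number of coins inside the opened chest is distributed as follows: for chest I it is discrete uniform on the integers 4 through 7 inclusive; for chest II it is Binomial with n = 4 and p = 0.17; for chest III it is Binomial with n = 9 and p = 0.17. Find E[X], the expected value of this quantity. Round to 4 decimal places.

3.5625

Component means — I: 5.5; II: 0.68; III: 1.53.
E[X] = 0.583333·5.5 + 0.333333·0.68 + 0.0833333·1.53 = 3.5625.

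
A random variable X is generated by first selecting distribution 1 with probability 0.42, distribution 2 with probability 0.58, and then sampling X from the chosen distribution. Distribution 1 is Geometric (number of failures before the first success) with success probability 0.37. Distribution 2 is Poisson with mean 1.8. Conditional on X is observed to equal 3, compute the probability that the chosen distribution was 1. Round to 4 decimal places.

0.2943

Likelihoods P(X=3 | ·): 1: 0.0925174; 2: 0.160671.
Posterior ∝ prior × likelihood. Numerator for 1: 0.42·0.0925174 = 0.0388573.
Normalizing constant: 0.42·0.0925174 + 0.58·0.160671 = 0.132046.
P(1 | observation) = 0.0388573 / 0.132046 = 0.294271.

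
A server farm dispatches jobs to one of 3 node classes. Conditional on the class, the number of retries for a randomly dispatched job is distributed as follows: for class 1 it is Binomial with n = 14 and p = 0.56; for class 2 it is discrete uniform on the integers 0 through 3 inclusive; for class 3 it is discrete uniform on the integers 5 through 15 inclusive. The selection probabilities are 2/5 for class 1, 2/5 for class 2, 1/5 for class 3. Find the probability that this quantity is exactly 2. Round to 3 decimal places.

Conditional on each class, P(X = 2): 1: 0.00150262; 2: 0.25; 3: 0.
By total probability, P(X = 2) = 0.4·0.00150262 + 0.4·0.25 + 0.2·0 = 0.100601.

0.101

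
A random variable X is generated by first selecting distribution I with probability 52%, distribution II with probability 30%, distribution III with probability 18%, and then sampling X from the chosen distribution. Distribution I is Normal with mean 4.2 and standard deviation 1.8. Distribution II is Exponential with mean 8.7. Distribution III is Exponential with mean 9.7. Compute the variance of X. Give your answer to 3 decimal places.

Per component, I: μ=4.2, E[X²]=20.88; II: μ=8.7, E[X²]=151.38; III: μ=9.7, E[X²]=188.18.
E[X] = 0.52·4.2 + 0.3·8.7 + 0.18·9.7 = 6.54.
E[X²] = 0.52·20.88 + 0.3·151.38 + 0.18·188.18 = 90.144.
Var(X) = E[X²] − (E[X])² = 90.144 − 42.7716 = 47.3724.

47.372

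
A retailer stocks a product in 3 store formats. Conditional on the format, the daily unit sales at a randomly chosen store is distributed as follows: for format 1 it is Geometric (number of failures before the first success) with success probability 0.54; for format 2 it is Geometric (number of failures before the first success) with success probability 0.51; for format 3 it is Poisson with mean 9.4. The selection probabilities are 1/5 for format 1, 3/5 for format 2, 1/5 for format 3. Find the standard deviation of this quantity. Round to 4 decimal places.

Per component, 1: μ=0.851852, E[X²]=2.30316; 2: μ=0.960784, E[X²]=2.807; 3: μ=9.4, E[X²]=97.76.
E[X] = 0.2·0.851852 + 0.6·0.960784 + 0.2·9.4 = 2.62684.
E[X²] = 0.2·2.30316 + 0.6·2.807 + 0.2·97.76 = 21.6968.
Var(X) = E[X²] − (E[X])² = 21.6968 − 6.90029 = 14.7965.
SD(X) = √14.7965 = 3.84663.

3.8466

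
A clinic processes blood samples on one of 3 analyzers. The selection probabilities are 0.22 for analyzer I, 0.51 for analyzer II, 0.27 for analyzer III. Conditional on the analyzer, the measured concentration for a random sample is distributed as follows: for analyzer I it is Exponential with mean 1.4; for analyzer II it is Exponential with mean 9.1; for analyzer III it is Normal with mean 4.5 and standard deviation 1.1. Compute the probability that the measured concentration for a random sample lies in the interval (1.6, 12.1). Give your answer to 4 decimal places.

0.6318

Conditional on each analyzer, P(1.6 < X < 12.1): I: 0.31873; II: 0.574201; III: 0.99581.
By total probability, P(1.6 < X < 12.1) = 0.22·0.31873 + 0.51·0.574201 + 0.27·0.99581 = 0.631832.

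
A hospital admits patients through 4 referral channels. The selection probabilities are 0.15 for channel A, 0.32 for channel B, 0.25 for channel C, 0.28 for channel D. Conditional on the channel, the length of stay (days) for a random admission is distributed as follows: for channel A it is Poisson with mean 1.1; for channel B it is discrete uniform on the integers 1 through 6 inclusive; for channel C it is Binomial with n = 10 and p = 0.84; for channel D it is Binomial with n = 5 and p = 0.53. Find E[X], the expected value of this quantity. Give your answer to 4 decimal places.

4.1270

Component means — A: 1.1; B: 3.5; C: 8.4; D: 2.65.
E[X] = 0.15·1.1 + 0.32·3.5 + 0.25·8.4 + 0.28·2.65 = 4.127.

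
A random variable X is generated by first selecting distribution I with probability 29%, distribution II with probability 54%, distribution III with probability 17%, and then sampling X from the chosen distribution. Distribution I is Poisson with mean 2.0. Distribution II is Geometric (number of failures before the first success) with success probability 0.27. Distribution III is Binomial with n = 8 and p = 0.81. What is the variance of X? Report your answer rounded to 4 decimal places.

8.5728

Per component, I: μ=2, E[X²]=6; II: μ=2.7037, E[X²]=17.3237; III: μ=6.48, E[X²]=43.2216.
E[X] = 0.29·2 + 0.54·2.7037 + 0.17·6.48 = 3.1416.
E[X²] = 0.29·6 + 0.54·17.3237 + 0.17·43.2216 = 18.4425.
Var(X) = E[X²] − (E[X])² = 18.4425 − 9.86965 = 8.57284.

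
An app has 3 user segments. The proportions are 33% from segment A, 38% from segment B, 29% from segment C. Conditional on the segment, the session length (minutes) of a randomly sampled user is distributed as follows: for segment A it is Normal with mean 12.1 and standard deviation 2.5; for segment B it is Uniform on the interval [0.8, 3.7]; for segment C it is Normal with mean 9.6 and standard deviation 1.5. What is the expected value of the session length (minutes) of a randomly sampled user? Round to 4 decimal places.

Component means — A: 12.1; B: 2.25; C: 9.6.
E[X] = 0.33·12.1 + 0.38·2.25 + 0.29·9.6 = 7.632.

7.6320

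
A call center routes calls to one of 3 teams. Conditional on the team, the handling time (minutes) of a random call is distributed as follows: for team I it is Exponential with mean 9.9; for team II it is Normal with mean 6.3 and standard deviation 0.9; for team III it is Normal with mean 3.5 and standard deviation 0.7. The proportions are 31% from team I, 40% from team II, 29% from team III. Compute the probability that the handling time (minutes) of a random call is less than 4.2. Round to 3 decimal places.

0.355

Conditional on each team, P(X < 4.2): I: 0.345735; II: 0.00981533; III: 0.841345.
By total probability, P(X < 4.2) = 0.31·0.345735 + 0.4·0.00981533 + 0.29·0.841345 = 0.355094.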